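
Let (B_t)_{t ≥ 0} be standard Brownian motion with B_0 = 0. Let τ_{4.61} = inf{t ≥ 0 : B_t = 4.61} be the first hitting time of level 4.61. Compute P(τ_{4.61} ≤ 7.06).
P(τ_{4.61} ≤ 7.06) = 2(1 − Φ(4.61/√7.06)) = 2(1 − Φ(1.7350)) ≈ 0.0827

By the reflection principle for standard BM, P(τ_b ≤ t) = 2 · P(B_t ≥ b). Since B_t ~ N(0, t), P(B_t ≥ 4.61) = 1 − Φ(4.61/√t) = 1 − Φ(4.61/√7.06) = 1 − Φ(1.7350) ≈ 0.04137. Doubling: P(τ_{4.61} ≤ 7.06) ≈ 2 · 0.04137 = 0.08274 ≈ 0.0827.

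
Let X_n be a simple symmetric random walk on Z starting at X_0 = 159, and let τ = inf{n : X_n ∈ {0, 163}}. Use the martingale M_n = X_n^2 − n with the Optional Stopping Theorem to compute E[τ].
E[τ] = 636

M_n = X_n^2 − n is a martingale (since E[X_{n+1}^2 | F_n] = X_n^2 + 1). By OST (τ has finite mean in a bounded region), E[M_τ] = E[M_0] = X_0^2 − 0 = 159^2 = 25281. Also E[M_τ] = E[X_τ^2] − E[τ]. The walk exits at 0 or 163, with P(hit 163 first) = 159/163, so E[X_τ^2] = 163^2 · 159/163 + 0 = 25917. Thus E[τ] = E[X_τ^2] − E[M_τ] = 25917 − 25281 = 636 = 159(163 − 159) = 636.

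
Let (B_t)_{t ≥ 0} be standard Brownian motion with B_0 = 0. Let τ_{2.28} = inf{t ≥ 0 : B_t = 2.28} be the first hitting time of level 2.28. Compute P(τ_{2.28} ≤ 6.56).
P(τ_{2.28} ≤ 6.56) = 2(1 − Φ(2.28/√6.56)) = 2(1 − Φ(0.8902)) ≈ 0.3734

By the reflection principle for standard BM, P(τ_b ≤ t) = 2 · P(B_t ≥ b). Since B_t ~ N(0, t), P(B_t ≥ 2.28) = 1 − Φ(2.28/√t) = 1 − Φ(2.28/√6.56) = 1 − Φ(0.8902) ≈ 0.18668. Doubling: P(τ_{2.28} ≤ 6.56) ≈ 2 · 0.18668 = 0.37336 ≈ 0.3734.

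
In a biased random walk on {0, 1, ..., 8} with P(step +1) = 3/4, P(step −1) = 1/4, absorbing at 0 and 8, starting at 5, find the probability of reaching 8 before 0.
P(hit 8 before 0) = (1 − (1/3)^5) / (1 − (1/3)^8) = 3267/3280

Let u_k denote P(reach 8 before 0 | start at k). Boundary: u_0 = 0, u_8 = 1. Recurrence: u_k = 3/4·u_{k+1} + 1/4·u_{k-1} for 1 ≤ k ≤ 7. Try u_k = A + B·r^k with r = q/p = (1/4)/(3/4) = 1/3. Substitution satisfies the recurrence; boundary conditions give:
  u_k = (1 − r^k) / (1 − r^N) = (1 − (1/3)^5) / (1 − (1/3)^8) = 3267/3280.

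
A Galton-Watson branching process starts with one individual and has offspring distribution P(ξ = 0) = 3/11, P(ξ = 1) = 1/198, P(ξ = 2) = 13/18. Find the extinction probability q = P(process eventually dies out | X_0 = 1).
q = 54/143

The pgf is f(s) = 3/11 + 1/198·s + 13/18·s². The extinction probability q is the smallest fixed point of f in [0, 1]. Setting s = f(s):
  13/18·s² + (1/198 − 1)·s + 3/11 = 0
  13/18·s² − (3/11 + 13/18)·s + 3/11 = 0
which factors as (s − 1)·(13/18·s − 3/11) = 0, giving roots s = 1 and s = (3/11)/(13/18) = 54/143.
Mean offspring μ = 1/198 + 2·13/18 = 287/198 > 1 (supercritical), so q < 1. The extinction probability is the smaller root: q = (3/11)/(13/18) = 54/143.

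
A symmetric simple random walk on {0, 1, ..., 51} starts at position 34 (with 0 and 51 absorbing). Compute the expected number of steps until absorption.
E[τ | X_0 = 34] = 578

Let v_k = E[τ | X_0 = k]. Boundary: v_0 = v_51 = 0. Recurrence: v_k = 1 + (v_{k-1} + v_{k+1})/2 for 1 ≤ k ≤ 50. The particular solution to v_k − (v_{k-1} + v_{k+1})/2 = 1 is v_k = −k^2. Adding homogeneous solution A + B k and matching boundaries gives v_k = k (51 − k). Substituting k = 34: v_34 = 34 · 17 = 578.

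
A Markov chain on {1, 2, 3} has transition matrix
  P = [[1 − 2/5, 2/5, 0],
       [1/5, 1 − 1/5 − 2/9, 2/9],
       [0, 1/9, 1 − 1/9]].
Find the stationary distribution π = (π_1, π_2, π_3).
π = (1/7, 2/7, 4/7)

This is a birth-death chain on three states, which satisfies detailed balance: π_1 · P_{12} = π_2 · P_{21} and π_2 · P_{23} = π_3 · P_{32}.
From π_1 · 2/5 = π_2 · 1/5: π_2/π_1 = (2/5)/(1/5) = 2.
From π_2 · 2/9 = π_3 · 1/9: π_3/π_2 = (2/9)/(1/9) = 2.
Take π_1 proportional to 1; then unnormalized π = (1, 2, 4). Normalize by dividing by the sum 7:
  π = (1/7, 2/7, 4/7).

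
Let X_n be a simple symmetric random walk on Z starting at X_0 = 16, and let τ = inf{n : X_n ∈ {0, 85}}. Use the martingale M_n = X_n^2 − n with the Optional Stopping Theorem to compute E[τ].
E[τ] = 1104

M_n = X_n^2 − n is a martingale (since E[X_{n+1}^2 | F_n] = X_n^2 + 1). By OST (τ has finite mean in a bounded region), E[M_τ] = E[M_0] = X_0^2 − 0 = 16^2 = 256. Also E[M_τ] = E[X_τ^2] − E[τ]. The walk exits at 0 or 85, with P(hit 85 first) = 16/85, so E[X_τ^2] = 85^2 · 16/85 + 0 = 1360. Thus E[τ] = E[X_τ^2] − E[M_τ] = 1360 − 256 = 1104 = 16(85 − 16) = 1104.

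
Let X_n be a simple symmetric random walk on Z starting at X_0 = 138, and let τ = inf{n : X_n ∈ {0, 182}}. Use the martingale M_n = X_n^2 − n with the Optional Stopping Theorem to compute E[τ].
E[τ] = 6072

M_n = X_n^2 − n is a martingale (since E[X_{n+1}^2 | F_n] = X_n^2 + 1). By OST (τ has finite mean in a bounded region), E[M_τ] = E[M_0] = X_0^2 − 0 = 138^2 = 19044. Also E[M_τ] = E[X_τ^2] − E[τ]. The walk exits at 0 or 182, with P(hit 182 first) = 138/182, so E[X_τ^2] = 182^2 · 138/182 + 0 = 25116. Thus E[τ] = E[X_τ^2] − E[M_τ] = 25116 − 19044 = 6072 = 138(182 − 138) = 6072.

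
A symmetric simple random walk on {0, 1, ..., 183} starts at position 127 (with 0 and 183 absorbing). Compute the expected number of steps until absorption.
E[τ | X_0 = 127] = 7112

Let v_k = E[τ | X_0 = k]. Boundary: v_0 = v_183 = 0. Recurrence: v_k = 1 + (v_{k-1} + v_{k+1})/2 for 1 ≤ k ≤ 182. The particular solution to v_k − (v_{k-1} + v_{k+1})/2 = 1 is v_k = −k^2. Adding homogeneous solution A + B k and matching boundaries gives v_k = k (183 − k). Substituting k = 127: v_127 = 127 · 56 = 7112.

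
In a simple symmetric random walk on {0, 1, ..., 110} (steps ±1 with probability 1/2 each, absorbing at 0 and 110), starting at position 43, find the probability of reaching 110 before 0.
P(hit 110 before 0) = 43/110

Let u_k = P(hit 110 before 0 | start at k). Then u_0 = 0, u_110 = 1, and u_k = u_{k-1}/2 + u_{k+1}/2 for 1 ≤ k ≤ 109. This harmonic recurrence is solved by u_k = k/110, giving u_43 = 43/110.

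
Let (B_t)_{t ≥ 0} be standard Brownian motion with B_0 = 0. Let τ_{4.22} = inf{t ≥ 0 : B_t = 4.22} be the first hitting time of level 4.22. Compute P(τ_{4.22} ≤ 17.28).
P(τ_{4.22} ≤ 17.28) = 2(1 − Φ(4.22/√17.28)) = 2(1 − Φ(1.0152)) ≈ 0.3100

By the reflection principle for standard BM, P(τ_b ≤ t) = 2 · P(B_t ≥ b). Since B_t ~ N(0, t), P(B_t ≥ 4.22) = 1 − Φ(4.22/√t) = 1 − Φ(4.22/√17.28) = 1 − Φ(1.0152) ≈ 0.15501. Doubling: P(τ_{4.22} ≤ 17.28) ≈ 2 · 0.15501 = 0.31002 ≈ 0.3100.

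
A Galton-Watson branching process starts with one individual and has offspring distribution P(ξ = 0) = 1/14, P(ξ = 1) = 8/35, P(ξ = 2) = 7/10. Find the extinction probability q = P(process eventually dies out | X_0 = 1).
q = 5/49

The pgf is f(s) = 1/14 + 8/35·s + 7/10·s². The extinction probability q is the smallest fixed point of f in [0, 1]. Setting s = f(s):
  7/10·s² + (8/35 − 1)·s + 1/14 = 0
  7/10·s² − (1/14 + 7/10)·s + 1/14 = 0
which factors as (s − 1)·(7/10·s − 1/14) = 0, giving roots s = 1 and s = (1/14)/(7/10) = 5/49.
Mean offspring μ = 8/35 + 2·7/10 = 57/35 > 1 (supercritical), so q < 1. The extinction probability is the smaller root: q = (1/14)/(7/10) = 5/49.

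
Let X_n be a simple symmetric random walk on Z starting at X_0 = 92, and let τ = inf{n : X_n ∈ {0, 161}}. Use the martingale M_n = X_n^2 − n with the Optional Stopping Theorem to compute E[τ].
E[τ] = 6348

M_n = X_n^2 − n is a martingale (since E[X_{n+1}^2 | F_n] = X_n^2 + 1). By OST (τ has finite mean in a bounded region), E[M_τ] = E[M_0] = X_0^2 − 0 = 92^2 = 8464. Also E[M_τ] = E[X_τ^2] − E[τ]. The walk exits at 0 or 161, with P(hit 161 first) = 92/161, so E[X_τ^2] = 161^2 · 92/161 + 0 = 14812. Thus E[τ] = E[X_τ^2] − E[M_τ] = 14812 − 8464 = 6348 = 92(161 − 92) = 6348.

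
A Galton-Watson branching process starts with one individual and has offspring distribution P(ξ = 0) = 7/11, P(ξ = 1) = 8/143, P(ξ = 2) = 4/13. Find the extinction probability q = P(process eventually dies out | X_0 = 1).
q = 1

Mean offspring μ = 0·7/11 + 1·8/143 + 2·4/13 = 96/143 ≤ 1. For μ ≤ 1 with offspring not concentrated at 1, the Galton-Watson process goes extinct almost surely, so q = 1.
(Algebraic check: The pgf is f(s) = 7/11 + 8/143·s + 4/13·s². The extinction probability q is the smallest fixed point of f in [0, 1]. Setting s = f(s):
  4/13·s² + (8/143 − 1)·s + 7/11 = 0
  4/13·s² − (7/11 + 4/13)·s + 7/11 = 0
which factors as (s − 1)·(4/13·s − 7/11) = 0, giving roots s = 1 and s = (7/11)/(4/13) = 91/44. Since 91/44 ≥ 1, the smallest root in [0, 1] is s = 1.)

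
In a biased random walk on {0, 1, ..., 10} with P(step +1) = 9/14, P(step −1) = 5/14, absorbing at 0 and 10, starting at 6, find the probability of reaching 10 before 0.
P(hit 10 before 0) = (1 − (5/9)^6) / (1 − (5/9)^10) = 60433371/62089621

Let u_k denote P(reach 10 before 0 | start at k). Boundary: u_0 = 0, u_10 = 1. Recurrence: u_k = 9/14·u_{k+1} + 5/14·u_{k-1} for 1 ≤ k ≤ 9. Try u_k = A + B·r^k with r = q/p = (5/14)/(9/14) = 5/9. Substitution satisfies the recurrence; boundary conditions give:
  u_k = (1 − r^k) / (1 − r^N) = (1 − (5/9)^6) / (1 − (5/9)^10) = 60433371/62089621.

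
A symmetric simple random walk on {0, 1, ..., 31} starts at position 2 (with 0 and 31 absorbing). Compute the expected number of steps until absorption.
E[τ | X_0 = 2] = 58

Let v_k = E[τ | X_0 = k]. Boundary: v_0 = v_31 = 0. Recurrence: v_k = 1 + (v_{k-1} + v_{k+1})/2 for 1 ≤ k ≤ 30. The particular solution to v_k − (v_{k-1} + v_{k+1})/2 = 1 is v_k = −k^2. Adding homogeneous solution A + B k and matching boundaries gives v_k = k (31 − k). Substituting k = 2: v_2 = 2 · 29 = 58.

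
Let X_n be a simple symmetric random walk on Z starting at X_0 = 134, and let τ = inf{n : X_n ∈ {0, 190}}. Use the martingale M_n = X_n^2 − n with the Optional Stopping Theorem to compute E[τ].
E[τ] = 7504

M_n = X_n^2 − n is a martingale (since E[X_{n+1}^2 | F_n] = X_n^2 + 1). By OST (τ has finite mean in a bounded region), E[M_τ] = E[M_0] = X_0^2 − 0 = 134^2 = 17956. Also E[M_τ] = E[X_τ^2] − E[τ]. The walk exits at 0 or 190, with P(hit 190 first) = 134/190, so E[X_τ^2] = 190^2 · 134/190 + 0 = 25460. Thus E[τ] = E[X_τ^2] − E[M_τ] = 25460 − 17956 = 7504 = 134(190 − 134) = 7504.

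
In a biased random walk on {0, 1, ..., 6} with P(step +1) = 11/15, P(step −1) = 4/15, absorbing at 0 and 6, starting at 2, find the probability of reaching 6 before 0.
P(hit 6 before 0) = (1 − (4/11)^2) / (1 − (4/11)^6) = 14641/16833

Let u_k denote P(reach 6 before 0 | start at k). Boundary: u_0 = 0, u_6 = 1. Recurrence: u_k = 11/15·u_{k+1} + 4/15·u_{k-1} for 1 ≤ k ≤ 5. Try u_k = A + B·r^k with r = q/p = (4/15)/(11/15) = 4/11. Substitution satisfies the recurrence; boundary conditions give:
  u_k = (1 − r^k) / (1 − r^N) = (1 − (4/11)^2) / (1 − (4/11)^6) = 14641/16833.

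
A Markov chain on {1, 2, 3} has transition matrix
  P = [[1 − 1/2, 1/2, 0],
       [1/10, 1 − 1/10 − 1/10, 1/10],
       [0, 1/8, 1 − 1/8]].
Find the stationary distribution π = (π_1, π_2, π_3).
π = (1/10, 1/2, 2/5)

This is a birth-death chain on three states, which satisfies detailed balance: π_1 · P_{12} = π_2 · P_{21} and π_2 · P_{23} = π_3 · P_{32}.
From π_1 · 1/2 = π_2 · 1/10: π_2/π_1 = (1/2)/(1/10) = 5.
From π_2 · 1/10 = π_3 · 1/8: π_3/π_2 = (1/10)/(1/8) = 4/5.
Take π_1 proportional to 1; then unnormalized π = (1, 5, 4). Normalize by dividing by the sum 10:
  π = (1/10, 1/2, 2/5).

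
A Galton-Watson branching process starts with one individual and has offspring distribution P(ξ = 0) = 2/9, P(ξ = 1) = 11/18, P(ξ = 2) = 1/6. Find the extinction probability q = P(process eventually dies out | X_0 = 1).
q = 1

Mean offspring μ = 0·2/9 + 1·11/18 + 2·1/6 = 17/18 ≤ 1. For μ ≤ 1 with offspring not concentrated at 1, the Galton-Watson process goes extinct almost surely, so q = 1.
(Algebraic check: The pgf is f(s) = 2/9 + 11/18·s + 1/6·s². The extinction probability q is the smallest fixed point of f in [0, 1]. Setting s = f(s):
  1/6·s² + (11/18 − 1)·s + 2/9 = 0
  1/6·s² − (2/9 + 1/6)·s + 2/9 = 0
which factors as (s − 1)·(1/6·s − 2/9) = 0, giving roots s = 1 and s = (2/9)/(1/6) = 4/3. Since 4/3 ≥ 1, the smallest root in [0, 1] is s = 1.)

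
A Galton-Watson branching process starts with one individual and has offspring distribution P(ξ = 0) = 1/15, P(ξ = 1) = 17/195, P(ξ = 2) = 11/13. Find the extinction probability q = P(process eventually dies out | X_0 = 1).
q = 13/165

The pgf is f(s) = 1/15 + 17/195·s + 11/13·s². The extinction probability q is the smallest fixed point of f in [0, 1]. Setting s = f(s):
  11/13·s² + (17/195 − 1)·s + 1/15 = 0
  11/13·s² − (1/15 + 11/13)·s + 1/15 = 0
which factors as (s − 1)·(11/13·s − 1/15) = 0, giving roots s = 1 and s = (1/15)/(11/13) = 13/165.
Mean offspring μ = 17/195 + 2·11/13 = 347/195 > 1 (supercritical), so q < 1. The extinction probability is the smaller root: q = (1/15)/(11/13) = 13/165.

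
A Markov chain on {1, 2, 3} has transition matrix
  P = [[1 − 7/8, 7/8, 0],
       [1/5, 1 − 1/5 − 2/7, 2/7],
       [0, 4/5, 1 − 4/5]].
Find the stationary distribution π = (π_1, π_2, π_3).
π = (16/111, 70/111, 25/111)

This is a birth-death chain on three states, which satisfies detailed balance: π_1 · P_{12} = π_2 · P_{21} and π_2 · P_{23} = π_3 · P_{32}.
From π_1 · 7/8 = π_2 · 1/5: π_2/π_1 = (7/8)/(1/5) = 35/8.
From π_2 · 2/7 = π_3 · 4/5: π_3/π_2 = (2/7)/(4/5) = 5/14.
Take π_1 proportional to 1; then unnormalized π = (1, 35/8, 25/16). Normalize by dividing by the sum 111/16:
  π = (16/111, 70/111, 25/111).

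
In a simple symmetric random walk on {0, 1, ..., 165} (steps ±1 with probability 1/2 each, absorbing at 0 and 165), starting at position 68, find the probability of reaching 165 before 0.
P(hit 165 before 0) = 68/165

Let u_k = P(hit 165 before 0 | start at k). Then u_0 = 0, u_165 = 1, and u_k = u_{k-1}/2 + u_{k+1}/2 for 1 ≤ k ≤ 164. This harmonic recurrence is solved by u_k = k/165, giving u_68 = 68/165.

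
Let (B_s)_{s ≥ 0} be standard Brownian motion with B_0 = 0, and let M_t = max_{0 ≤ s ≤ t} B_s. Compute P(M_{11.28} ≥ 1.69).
P(M_{11.28} ≥ 1.69) = 2·P(B_{11.28} ≥ 1.69) = 2(1 − Φ(1.69/√11.28)) ≈ 0.6148

By the reflection principle for Brownian motion, P(M_t ≥ a) = 2 · P(B_t ≥ a) for a ≥ 0. Since B_t ~ N(0, t), P(B_t ≥ 1.69) = 1 − Φ(1.69/√t) = 1 − Φ(1.69/√11.28) = 1 − Φ(0.5032). So
  P(M_{11.28} ≥ 1.69) = 2(1 − Φ(0.5032)) ≈ 0.6148.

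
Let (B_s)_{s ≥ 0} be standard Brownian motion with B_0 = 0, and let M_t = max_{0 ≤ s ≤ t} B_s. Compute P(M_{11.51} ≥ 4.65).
P(M_{11.51} ≥ 4.65) = 2·P(B_{11.51} ≥ 4.65) = 2(1 − Φ(4.65/√11.51)) ≈ 0.1705

By the reflection principle for Brownian motion, P(M_t ≥ a) = 2 · P(B_t ≥ a) for a ≥ 0. Since B_t ~ N(0, t), P(B_t ≥ 4.65) = 1 − Φ(4.65/√t) = 1 − Φ(4.65/√11.51) = 1 − Φ(1.3706). So
  P(M_{11.51} ≥ 4.65) = 2(1 − Φ(1.3706)) ≈ 0.1705.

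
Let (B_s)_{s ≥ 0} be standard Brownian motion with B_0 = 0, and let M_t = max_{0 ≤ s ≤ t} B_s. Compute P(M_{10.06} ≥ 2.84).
P(M_{10.06} ≥ 2.84) = 2·P(B_{10.06} ≥ 2.84) = 2(1 − Φ(2.84/√10.06)) ≈ 0.3706

By the reflection principle for Brownian motion, P(M_t ≥ a) = 2 · P(B_t ≥ a) for a ≥ 0. Since B_t ~ N(0, t), P(B_t ≥ 2.84) = 1 − Φ(2.84/√t) = 1 − Φ(2.84/√10.06) = 1 − Φ(0.8954). So
  P(M_{10.06} ≥ 2.84) = 2(1 − Φ(0.8954)) ≈ 0.3706.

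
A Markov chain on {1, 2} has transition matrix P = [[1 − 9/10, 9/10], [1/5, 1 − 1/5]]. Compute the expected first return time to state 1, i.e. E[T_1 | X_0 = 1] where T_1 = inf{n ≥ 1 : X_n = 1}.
E[T_1 | X_0 = 1] = 1/π_1 = 11/2

For an irreducible recurrent Markov chain with stationary distribution π, E[T_i | X_0 = i] = 1/π_i (Kac's formula). Here π_1 = (1/5)/(9/10 + 1/5) = (1/5)/(11/10) = 2/11, so E[T_1 | X_0 = 1] = 1/π_1 = (9/10 + 1/5)/(1/5) = (11/10)/(1/5) = 11/2.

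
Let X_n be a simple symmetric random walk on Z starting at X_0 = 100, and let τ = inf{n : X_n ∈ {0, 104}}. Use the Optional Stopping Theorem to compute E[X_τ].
E[X_τ] = 100

X_n is a martingale and τ is a bounded-mean stopping time (indeed τ is finite a.s. with bounded expectation since the walk is in a bounded region). By the OST, E[X_τ] = E[X_0] = 100. Equivalently: E[X_τ] = 104 · P(hit 104 first) + 0 · P(hit 0 first) = 104 · (100/104) = 100.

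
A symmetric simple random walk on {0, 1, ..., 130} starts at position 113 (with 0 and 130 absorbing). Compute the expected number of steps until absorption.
E[τ | X_0 = 113] = 1921

Let v_k = E[τ | X_0 = k]. Boundary: v_0 = v_130 = 0. Recurrence: v_k = 1 + (v_{k-1} + v_{k+1})/2 for 1 ≤ k ≤ 129. The particular solution to v_k − (v_{k-1} + v_{k+1})/2 = 1 is v_k = −k^2. Adding homogeneous solution A + B k and matching boundaries gives v_k = k (130 − k). Substituting k = 113: v_113 = 113 · 17 = 1921.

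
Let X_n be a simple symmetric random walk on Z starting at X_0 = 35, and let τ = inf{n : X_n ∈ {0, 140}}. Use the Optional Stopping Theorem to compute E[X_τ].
E[X_τ] = 35

X_n is a martingale and τ is a bounded-mean stopping time (indeed τ is finite a.s. with bounded expectation since the walk is in a bounded region). By the OST, E[X_τ] = E[X_0] = 35. Equivalently: E[X_τ] = 140 · P(hit 140 first) + 0 · P(hit 0 first) = 140 · (35/140) = 35.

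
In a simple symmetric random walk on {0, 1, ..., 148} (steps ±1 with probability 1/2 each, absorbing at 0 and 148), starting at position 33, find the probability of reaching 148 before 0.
P(hit 148 before 0) = 33/148

Let u_k = P(hit 148 before 0 | start at k). Then u_0 = 0, u_148 = 1, and u_k = u_{k-1}/2 + u_{k+1}/2 for 1 ≤ k ≤ 147. This harmonic recurrence is solved by u_k = k/148, giving u_33 = 33/148.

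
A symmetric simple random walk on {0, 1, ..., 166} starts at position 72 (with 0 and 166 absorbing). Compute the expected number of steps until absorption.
E[τ | X_0 = 72] = 6768

Let v_k = E[τ | X_0 = k]. Boundary: v_0 = v_166 = 0. Recurrence: v_k = 1 + (v_{k-1} + v_{k+1})/2 for 1 ≤ k ≤ 165. The particular solution to v_k − (v_{k-1} + v_{k+1})/2 = 1 is v_k = −k^2. Adding homogeneous solution A + B k and matching boundaries gives v_k = k (166 − k). Substituting k = 72: v_72 = 72 · 94 = 6768.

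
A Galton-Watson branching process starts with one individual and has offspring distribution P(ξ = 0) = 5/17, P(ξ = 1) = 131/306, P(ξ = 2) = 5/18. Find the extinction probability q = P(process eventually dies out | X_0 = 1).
q = 1

Mean offspring μ = 0·5/17 + 1·131/306 + 2·5/18 = 301/306 ≤ 1. For μ ≤ 1 with offspring not concentrated at 1, the Galton-Watson process goes extinct almost surely, so q = 1.
(Algebraic check: The pgf is f(s) = 5/17 + 131/306·s + 5/18·s². The extinction probability q is the smallest fixed point of f in [0, 1]. Setting s = f(s):
  5/18·s² + (131/306 − 1)·s + 5/17 = 0
  5/18·s² − (5/17 + 5/18)·s + 5/17 = 0
which factors as (s − 1)·(5/18·s − 5/17) = 0, giving roots s = 1 and s = (5/17)/(5/18) = 18/17. Since 18/17 ≥ 1, the smallest root in [0, 1] is s = 1.)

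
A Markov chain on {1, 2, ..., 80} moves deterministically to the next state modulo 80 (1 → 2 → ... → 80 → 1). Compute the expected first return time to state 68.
E[T_68 | X_0 = 68] = 80

The chain cycles deterministically, so starting at state 68 it returns in exactly 80 steps. Equivalently, the stationary distribution is uniform π_j = 1/80 for every state j, so by Kac's formula E[T_68] = 1/π_68 = 80.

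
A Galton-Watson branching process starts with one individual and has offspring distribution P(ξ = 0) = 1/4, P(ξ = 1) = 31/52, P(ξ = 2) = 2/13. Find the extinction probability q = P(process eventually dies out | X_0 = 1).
q = 1

Mean offspring μ = 0·1/4 + 1·31/52 + 2·2/13 = 47/52 ≤ 1. For μ ≤ 1 with offspring not concentrated at 1, the Galton-Watson process goes extinct almost surely, so q = 1.
(Algebraic check: The pgf is f(s) = 1/4 + 31/52·s + 2/13·s². The extinction probability q is the smallest fixed point of f in [0, 1]. Setting s = f(s):
  2/13·s² + (31/52 − 1)·s + 1/4 = 0
  2/13·s² − (1/4 + 2/13)·s + 1/4 = 0
which factors as (s − 1)·(2/13·s − 1/4) = 0, giving roots s = 1 and s = (1/4)/(2/13) = 13/8. Since 13/8 ≥ 1, the smallest root in [0, 1] is s = 1.)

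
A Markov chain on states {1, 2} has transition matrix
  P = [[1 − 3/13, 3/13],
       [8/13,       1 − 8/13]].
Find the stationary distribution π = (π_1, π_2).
π_1 = 8/11, π_2 = 3/11

Solve πP = π with π_1 + π_2 = 1. From πP = π: π_1 · (1 − 3/13) + π_2 · 8/13 = π_1 ⇒ π_2 · 8/13 = π_1 · 3/13 ⇒ π_2/π_1 = (3/13)/(8/13) = 3/8. Together with π_1 + π_2 = 1:
  π_1 = (8/13)/(3/13 + 8/13) = (8/13)/(11/13) = 8/11,
  π_2 = (3/13)/(3/13 + 8/13) = (3/13)/(11/13) = 3/11.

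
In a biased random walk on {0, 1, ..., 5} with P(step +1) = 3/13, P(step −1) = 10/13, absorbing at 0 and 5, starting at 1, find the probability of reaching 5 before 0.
P(hit 5 before 0) = (1 − (10/3)^1) / (1 − (10/3)^5) = 81/14251

Let u_k denote P(reach 5 before 0 | start at k). Boundary: u_0 = 0, u_5 = 1. Recurrence: u_k = 3/13·u_{k+1} + 10/13·u_{k-1} for 1 ≤ k ≤ 4. Try u_k = A + B·r^k with r = q/p = (10/13)/(3/13) = 10/3. Substitution satisfies the recurrence; boundary conditions give:
  u_k = (1 − r^k) / (1 − r^N) = (1 − (10/3)^1) / (1 − (10/3)^5) = 81/14251.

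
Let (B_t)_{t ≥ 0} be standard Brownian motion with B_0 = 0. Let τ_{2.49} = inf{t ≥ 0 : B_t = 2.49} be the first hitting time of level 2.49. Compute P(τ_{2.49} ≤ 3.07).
P(τ_{2.49} ≤ 3.07) = 2(1 − Φ(2.49/√3.07)) = 2(1 − Φ(1.4211)) ≈ 0.1553

By the reflection principle for standard BM, P(τ_b ≤ t) = 2 · P(B_t ≥ b). Since B_t ~ N(0, t), P(B_t ≥ 2.49) = 1 − Φ(2.49/√t) = 1 − Φ(2.49/√3.07) = 1 − Φ(1.4211) ≈ 0.07764. Doubling: P(τ_{2.49} ≤ 3.07) ≈ 2 · 0.07764 = 0.15528 ≈ 0.1553.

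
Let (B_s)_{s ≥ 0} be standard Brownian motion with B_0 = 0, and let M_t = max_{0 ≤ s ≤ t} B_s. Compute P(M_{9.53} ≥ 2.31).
P(M_{9.53} ≥ 2.31) = 2·P(B_{9.53} ≥ 2.31) = 2(1 − Φ(2.31/√9.53)) ≈ 0.4543

By the reflection principle for Brownian motion, P(M_t ≥ a) = 2 · P(B_t ≥ a) for a ≥ 0. Since B_t ~ N(0, t), P(B_t ≥ 2.31) = 1 − Φ(2.31/√t) = 1 − Φ(2.31/√9.53) = 1 − Φ(0.7483). So
  P(M_{9.53} ≥ 2.31) = 2(1 − Φ(0.7483)) ≈ 0.4543.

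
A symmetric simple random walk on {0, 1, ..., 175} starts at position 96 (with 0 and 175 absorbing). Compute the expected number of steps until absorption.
E[τ | X_0 = 96] = 7584

Let v_k = E[τ | X_0 = k]. Boundary: v_0 = v_175 = 0. Recurrence: v_k = 1 + (v_{k-1} + v_{k+1})/2 for 1 ≤ k ≤ 174. The particular solution to v_k − (v_{k-1} + v_{k+1})/2 = 1 is v_k = −k^2. Adding homogeneous solution A + B k and matching boundaries gives v_k = k (175 − k). Substituting k = 96: v_96 = 96 · 79 = 7584.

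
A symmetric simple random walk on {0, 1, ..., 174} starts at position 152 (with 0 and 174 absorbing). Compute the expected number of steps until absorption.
E[τ | X_0 = 152] = 3344

Let v_k = E[τ | X_0 = k]. Boundary: v_0 = v_174 = 0. Recurrence: v_k = 1 + (v_{k-1} + v_{k+1})/2 for 1 ≤ k ≤ 173. The particular solution to v_k − (v_{k-1} + v_{k+1})/2 = 1 is v_k = −k^2. Adding homogeneous solution A + B k and matching boundaries gives v_k = k (174 − k). Substituting k = 152: v_152 = 152 · 22 = 3344.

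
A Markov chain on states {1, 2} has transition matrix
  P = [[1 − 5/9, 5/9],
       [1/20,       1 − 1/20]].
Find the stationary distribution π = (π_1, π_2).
π_1 = 9/109, π_2 = 100/109

Solve πP = π with π_1 + π_2 = 1. From πP = π: π_1 · (1 − 5/9) + π_2 · 1/20 = π_1 ⇒ π_2 · 1/20 = π_1 · 5/9 ⇒ π_2/π_1 = (5/9)/(1/20) = 100/9. Together with π_1 + π_2 = 1:
  π_1 = (1/20)/(5/9 + 1/20) = (1/20)/(109/180) = 9/109,
  π_2 = (5/9)/(5/9 + 1/20) = (5/9)/(109/180) = 100/109.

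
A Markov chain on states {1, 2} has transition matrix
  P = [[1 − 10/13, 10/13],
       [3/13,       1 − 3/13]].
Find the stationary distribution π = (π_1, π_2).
π_1 = 3/13, π_2 = 10/13

Solve πP = π with π_1 + π_2 = 1. From πP = π: π_1 · (1 − 10/13) + π_2 · 3/13 = π_1 ⇒ π_2 · 3/13 = π_1 · 10/13 ⇒ π_2/π_1 = (10/13)/(3/13) = 10/3. Together with π_1 + π_2 = 1:
  π_1 = (3/13)/(10/13 + 3/13) = (3/13)/(1) = 3/13,
  π_2 = (10/13)/(10/13 + 3/13) = (10/13)/(1) = 10/13.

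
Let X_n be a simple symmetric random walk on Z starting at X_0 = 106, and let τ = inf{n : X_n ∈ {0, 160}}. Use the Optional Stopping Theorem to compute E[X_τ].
E[X_τ] = 106

X_n is a martingale and τ is a bounded-mean stopping time (indeed τ is finite a.s. with bounded expectation since the walk is in a bounded region). By the OST, E[X_τ] = E[X_0] = 106. Equivalently: E[X_τ] = 160 · P(hit 160 first) + 0 · P(hit 0 first) = 160 · (106/160) = 106.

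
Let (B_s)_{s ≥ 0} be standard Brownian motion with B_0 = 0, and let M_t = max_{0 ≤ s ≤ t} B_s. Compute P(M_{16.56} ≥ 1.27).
P(M_{16.56} ≥ 1.27) = 2·P(B_{16.56} ≥ 1.27) = 2(1 − Φ(1.27/√16.56)) ≈ 0.7550

By the reflection principle for Brownian motion, P(M_t ≥ a) = 2 · P(B_t ≥ a) for a ≥ 0. Since B_t ~ N(0, t), P(B_t ≥ 1.27) = 1 − Φ(1.27/√t) = 1 − Φ(1.27/√16.56) = 1 − Φ(0.3121). So
  P(M_{16.56} ≥ 1.27) = 2(1 − Φ(0.3121)) ≈ 0.7550.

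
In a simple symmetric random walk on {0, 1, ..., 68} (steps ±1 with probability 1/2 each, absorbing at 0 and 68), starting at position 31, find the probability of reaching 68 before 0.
P(hit 68 before 0) = 31/68

Let u_k = P(hit 68 before 0 | start at k). Then u_0 = 0, u_68 = 1, and u_k = u_{k-1}/2 + u_{k+1}/2 for 1 ≤ k ≤ 67. This harmonic recurrence is solved by u_k = k/68, giving u_31 = 31/68.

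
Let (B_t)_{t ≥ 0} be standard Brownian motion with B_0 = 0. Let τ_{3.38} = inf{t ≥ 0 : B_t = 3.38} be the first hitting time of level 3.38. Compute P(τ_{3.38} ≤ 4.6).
P(τ_{3.38} ≤ 4.6) = 2(1 − Φ(3.38/√4.6)) = 2(1 − Φ(1.5759)) ≈ 0.1150

By the reflection principle for standard BM, P(τ_b ≤ t) = 2 · P(B_t ≥ b). Since B_t ~ N(0, t), P(B_t ≥ 3.38) = 1 − Φ(3.38/√t) = 1 − Φ(3.38/√4.6) = 1 − Φ(1.5759) ≈ 0.05752. Doubling: P(τ_{3.38} ≤ 4.6) ≈ 2 · 0.05752 = 0.11504 ≈ 0.1150.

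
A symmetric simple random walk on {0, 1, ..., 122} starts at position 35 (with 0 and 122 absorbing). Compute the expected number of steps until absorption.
E[τ | X_0 = 35] = 3045

Let v_k = E[τ | X_0 = k]. Boundary: v_0 = v_122 = 0. Recurrence: v_k = 1 + (v_{k-1} + v_{k+1})/2 for 1 ≤ k ≤ 121. The particular solution to v_k − (v_{k-1} + v_{k+1})/2 = 1 is v_k = −k^2. Adding homogeneous solution A + B k and matching boundaries gives v_k = k (122 − k). Substituting k = 35: v_35 = 35 · 87 = 3045.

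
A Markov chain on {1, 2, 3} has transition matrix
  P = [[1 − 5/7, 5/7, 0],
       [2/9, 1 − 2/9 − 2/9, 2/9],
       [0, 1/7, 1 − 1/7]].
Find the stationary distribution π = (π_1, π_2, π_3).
π = (14/129, 15/43, 70/129)

This is a birth-death chain on three states, which satisfies detailed balance: π_1 · P_{12} = π_2 · P_{21} and π_2 · P_{23} = π_3 · P_{32}.
From π_1 · 5/7 = π_2 · 2/9: π_2/π_1 = (5/7)/(2/9) = 45/14.
From π_2 · 2/9 = π_3 · 1/7: π_3/π_2 = (2/9)/(1/7) = 14/9.
Take π_1 proportional to 1; then unnormalized π = (1, 45/14, 5). Normalize by dividing by the sum 129/14:
  π = (14/129, 15/43, 70/129).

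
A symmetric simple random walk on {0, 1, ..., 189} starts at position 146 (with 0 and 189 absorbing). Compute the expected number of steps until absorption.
E[τ | X_0 = 146] = 6278

Let v_k = E[τ | X_0 = k]. Boundary: v_0 = v_189 = 0. Recurrence: v_k = 1 + (v_{k-1} + v_{k+1})/2 for 1 ≤ k ≤ 188. The particular solution to v_k − (v_{k-1} + v_{k+1})/2 = 1 is v_k = −k^2. Adding homogeneous solution A + B k and matching boundaries gives v_k = k (189 − k). Substituting k = 146: v_146 = 146 · 43 = 6278.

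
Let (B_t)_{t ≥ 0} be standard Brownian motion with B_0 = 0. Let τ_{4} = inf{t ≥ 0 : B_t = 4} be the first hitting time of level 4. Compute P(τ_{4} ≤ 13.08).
P(τ_{4} ≤ 13.08) = 2(1 − Φ(4/√13.08)) = 2(1 − Φ(1.1060)) ≈ 0.2687

By the reflection principle for standard BM, P(τ_b ≤ t) = 2 · P(B_t ≥ b). Since B_t ~ N(0, t), P(B_t ≥ 4) = 1 − Φ(4/√t) = 1 − Φ(4/√13.08) = 1 − Φ(1.1060) ≈ 0.13436. Doubling: P(τ_{4} ≤ 13.08) ≈ 2 · 0.13436 = 0.26872 ≈ 0.2687.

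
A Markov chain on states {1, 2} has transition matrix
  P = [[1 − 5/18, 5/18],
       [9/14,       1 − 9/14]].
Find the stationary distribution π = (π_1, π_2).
π_1 = 81/116, π_2 = 35/116

Solve πP = π with π_1 + π_2 = 1. From πP = π: π_1 · (1 − 5/18) + π_2 · 9/14 = π_1 ⇒ π_2 · 9/14 = π_1 · 5/18 ⇒ π_2/π_1 = (5/18)/(9/14) = 35/81. Together with π_1 + π_2 = 1:
  π_1 = (9/14)/(5/18 + 9/14) = (9/14)/(58/63) = 81/116,
  π_2 = (5/18)/(5/18 + 9/14) = (5/18)/(58/63) = 35/116.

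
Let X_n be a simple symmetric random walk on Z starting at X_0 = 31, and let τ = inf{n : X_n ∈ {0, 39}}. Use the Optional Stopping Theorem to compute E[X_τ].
E[X_τ] = 31

X_n is a martingale and τ is a bounded-mean stopping time (indeed τ is finite a.s. with bounded expectation since the walk is in a bounded region). By the OST, E[X_τ] = E[X_0] = 31. Equivalently: E[X_τ] = 39 · P(hit 39 first) + 0 · P(hit 0 first) = 39 · (31/39) = 31.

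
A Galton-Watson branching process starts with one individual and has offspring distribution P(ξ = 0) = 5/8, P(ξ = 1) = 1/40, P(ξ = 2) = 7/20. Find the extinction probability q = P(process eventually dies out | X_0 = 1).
q = 1

Mean offspring μ = 0·5/8 + 1·1/40 + 2·7/20 = 29/40 ≤ 1. For μ ≤ 1 with offspring not concentrated at 1, the Galton-Watson process goes extinct almost surely, so q = 1.
(Algebraic check: The pgf is f(s) = 5/8 + 1/40·s + 7/20·s². The extinction probability q is the smallest fixed point of f in [0, 1]. Setting s = f(s):
  7/20·s² + (1/40 − 1)·s + 5/8 = 0
  7/20·s² − (5/8 + 7/20)·s + 5/8 = 0
which factors as (s − 1)·(7/20·s − 5/8) = 0, giving roots s = 1 and s = (5/8)/(7/20) = 25/14. Since 25/14 ≥ 1, the smallest root in [0, 1] is s = 1.)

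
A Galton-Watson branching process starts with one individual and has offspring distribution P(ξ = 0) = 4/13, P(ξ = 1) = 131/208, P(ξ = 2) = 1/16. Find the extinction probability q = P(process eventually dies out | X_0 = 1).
q = 1

Mean offspring μ = 0·4/13 + 1·131/208 + 2·1/16 = 157/208 ≤ 1. For μ ≤ 1 with offspring not concentrated at 1, the Galton-Watson process goes extinct almost surely, so q = 1.
(Algebraic check: The pgf is f(s) = 4/13 + 131/208·s + 1/16·s². The extinction probability q is the smallest fixed point of f in [0, 1]. Setting s = f(s):
  1/16·s² + (131/208 − 1)·s + 4/13 = 0
  1/16·s² − (4/13 + 1/16)·s + 4/13 = 0
which factors as (s − 1)·(1/16·s − 4/13) = 0, giving roots s = 1 and s = (4/13)/(1/16) = 64/13. Since 64/13 ≥ 1, the smallest root in [0, 1] is s = 1.)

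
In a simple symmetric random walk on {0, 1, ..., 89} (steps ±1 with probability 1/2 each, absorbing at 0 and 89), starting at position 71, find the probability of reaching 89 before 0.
P(hit 89 before 0) = 71/89

Let u_k = P(hit 89 before 0 | start at k). Then u_0 = 0, u_89 = 1, and u_k = u_{k-1}/2 + u_{k+1}/2 for 1 ≤ k ≤ 88. This harmonic recurrence is solved by u_k = k/89, giving u_71 = 71/89.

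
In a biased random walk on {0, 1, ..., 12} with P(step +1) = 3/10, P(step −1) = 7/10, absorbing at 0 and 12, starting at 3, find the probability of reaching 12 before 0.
P(hit 12 before 0) = (1 − (7/3)^3) / (1 − (7/3)^12) = 19683/43799860

Let u_k denote P(reach 12 before 0 | start at k). Boundary: u_0 = 0, u_12 = 1. Recurrence: u_k = 3/10·u_{k+1} + 7/10·u_{k-1} for 1 ≤ k ≤ 11. Try u_k = A + B·r^k with r = q/p = (7/10)/(3/10) = 7/3. Substitution satisfies the recurrence; boundary conditions give:
  u_k = (1 − r^k) / (1 − r^N) = (1 − (7/3)^3) / (1 − (7/3)^12) = 19683/43799860.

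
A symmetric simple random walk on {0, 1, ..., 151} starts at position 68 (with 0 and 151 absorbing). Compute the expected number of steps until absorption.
E[τ | X_0 = 68] = 5644

Let v_k = E[τ | X_0 = k]. Boundary: v_0 = v_151 = 0. Recurrence: v_k = 1 + (v_{k-1} + v_{k+1})/2 for 1 ≤ k ≤ 150. The particular solution to v_k − (v_{k-1} + v_{k+1})/2 = 1 is v_k = −k^2. Adding homogeneous solution A + B k and matching boundaries gives v_k = k (151 − k). Substituting k = 68: v_68 = 68 · 83 = 5644.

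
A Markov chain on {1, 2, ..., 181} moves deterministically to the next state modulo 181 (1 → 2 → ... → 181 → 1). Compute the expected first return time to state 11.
E[T_11 | X_0 = 11] = 181

The chain cycles deterministically, so starting at state 11 it returns in exactly 181 steps. Equivalently, the stationary distribution is uniform π_j = 1/181 for every state j, so by Kac's formula E[T_11] = 1/π_11 = 181.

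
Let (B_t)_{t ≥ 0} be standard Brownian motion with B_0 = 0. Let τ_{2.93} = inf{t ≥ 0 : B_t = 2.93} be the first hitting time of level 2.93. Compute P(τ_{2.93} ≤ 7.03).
P(τ_{2.93} ≤ 7.03) = 2(1 − Φ(2.93/√7.03)) = 2(1 − Φ(1.1051)) ≈ 0.2691

By the reflection principle for standard BM, P(τ_b ≤ t) = 2 · P(B_t ≥ b). Since B_t ~ N(0, t), P(B_t ≥ 2.93) = 1 − Φ(2.93/√t) = 1 − Φ(2.93/√7.03) = 1 − Φ(1.1051) ≈ 0.13456. Doubling: P(τ_{2.93} ≤ 7.03) ≈ 2 · 0.13456 = 0.26912 ≈ 0.2691.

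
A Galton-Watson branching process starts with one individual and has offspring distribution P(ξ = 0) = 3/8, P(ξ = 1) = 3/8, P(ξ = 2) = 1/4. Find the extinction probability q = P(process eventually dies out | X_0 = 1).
q = 1

Mean offspring μ = 0·3/8 + 1·3/8 + 2·1/4 = 7/8 ≤ 1. For μ ≤ 1 with offspring not concentrated at 1, the Galton-Watson process goes extinct almost surely, so q = 1.
(Algebraic check: The pgf is f(s) = 3/8 + 3/8·s + 1/4·s². The extinction probability q is the smallest fixed point of f in [0, 1]. Setting s = f(s):
  1/4·s² + (3/8 − 1)·s + 3/8 = 0
  1/4·s² − (3/8 + 1/4)·s + 3/8 = 0
which factors as (s − 1)·(1/4·s − 3/8) = 0, giving roots s = 1 and s = (3/8)/(1/4) = 3/2. Since 3/2 ≥ 1, the smallest root in [0, 1] is s = 1.)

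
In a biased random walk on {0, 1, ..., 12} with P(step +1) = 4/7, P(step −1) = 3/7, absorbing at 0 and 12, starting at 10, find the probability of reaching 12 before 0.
P(hit 12 before 0) = (1 − (3/4)^10) / (1 − (3/4)^12) = 2261776/2320825

Let u_k denote P(reach 12 before 0 | start at k). Boundary: u_0 = 0, u_12 = 1. Recurrence: u_k = 4/7·u_{k+1} + 3/7·u_{k-1} for 1 ≤ k ≤ 11. Try u_k = A + B·r^k with r = q/p = (3/7)/(4/7) = 3/4. Substitution satisfies the recurrence; boundary conditions give:
  u_k = (1 − r^k) / (1 − r^N) = (1 − (3/4)^10) / (1 − (3/4)^12) = 2261776/2320825.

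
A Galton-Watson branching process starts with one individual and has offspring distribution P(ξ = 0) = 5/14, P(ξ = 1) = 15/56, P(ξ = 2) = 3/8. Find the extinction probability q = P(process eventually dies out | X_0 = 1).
q = 20/21

The pgf is f(s) = 5/14 + 15/56·s + 3/8·s². The extinction probability q is the smallest fixed point of f in [0, 1]. Setting s = f(s):
  3/8·s² + (15/56 − 1)·s + 5/14 = 0
  3/8·s² − (5/14 + 3/8)·s + 5/14 = 0
which factors as (s − 1)·(3/8·s − 5/14) = 0, giving roots s = 1 and s = (5/14)/(3/8) = 20/21.
Mean offspring μ = 15/56 + 2·3/8 = 57/56 > 1 (supercritical), so q < 1. The extinction probability is the smaller root: q = (5/14)/(3/8) = 20/21.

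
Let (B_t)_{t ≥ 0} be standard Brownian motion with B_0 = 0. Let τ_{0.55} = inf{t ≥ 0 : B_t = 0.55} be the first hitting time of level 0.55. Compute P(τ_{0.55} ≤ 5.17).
P(τ_{0.55} ≤ 5.17) = 2(1 − Φ(0.55/√5.17)) = 2(1 − Φ(0.2419)) ≈ 0.8089

By the reflection principle for standard BM, P(τ_b ≤ t) = 2 · P(B_t ≥ b). Since B_t ~ N(0, t), P(B_t ≥ 0.55) = 1 − Φ(0.55/√t) = 1 − Φ(0.55/√5.17) = 1 − Φ(0.2419) ≈ 0.40443. Doubling: P(τ_{0.55} ≤ 5.17) ≈ 2 · 0.40443 = 0.80886 ≈ 0.8089.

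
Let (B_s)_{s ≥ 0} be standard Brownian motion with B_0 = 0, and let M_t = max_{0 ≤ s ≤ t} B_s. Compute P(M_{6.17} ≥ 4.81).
P(M_{6.17} ≥ 4.81) = 2·P(B_{6.17} ≥ 4.81) = 2(1 − Φ(4.81/√6.17)) ≈ 0.0528

By the reflection principle for Brownian motion, P(M_t ≥ a) = 2 · P(B_t ≥ a) for a ≥ 0. Since B_t ~ N(0, t), P(B_t ≥ 4.81) = 1 − Φ(4.81/√t) = 1 − Φ(4.81/√6.17) = 1 − Φ(1.9364). So
  P(M_{6.17} ≥ 4.81) = 2(1 − Φ(1.9364)) ≈ 0.0528.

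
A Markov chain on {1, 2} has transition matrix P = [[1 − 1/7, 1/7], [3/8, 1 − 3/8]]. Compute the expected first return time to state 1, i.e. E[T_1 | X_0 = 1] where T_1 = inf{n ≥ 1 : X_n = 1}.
E[T_1 | X_0 = 1] = 1/π_1 = 29/21

For an irreducible recurrent Markov chain with stationary distribution π, E[T_i | X_0 = i] = 1/π_i (Kac's formula). Here π_1 = (3/8)/(1/7 + 3/8) = (3/8)/(29/56) = 21/29, so E[T_1 | X_0 = 1] = 1/π_1 = (1/7 + 3/8)/(3/8) = (29/56)/(3/8) = 29/21.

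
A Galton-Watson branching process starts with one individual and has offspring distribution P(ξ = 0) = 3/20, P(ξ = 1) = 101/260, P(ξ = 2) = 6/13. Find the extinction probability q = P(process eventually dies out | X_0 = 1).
q = 13/40

The pgf is f(s) = 3/20 + 101/260·s + 6/13·s². The extinction probability q is the smallest fixed point of f in [0, 1]. Setting s = f(s):
  6/13·s² + (101/260 − 1)·s + 3/20 = 0
  6/13·s² − (3/20 + 6/13)·s + 3/20 = 0
which factors as (s − 1)·(6/13·s − 3/20) = 0, giving roots s = 1 and s = (3/20)/(6/13) = 13/40.
Mean offspring μ = 101/260 + 2·6/13 = 341/260 > 1 (supercritical), so q < 1. The extinction probability is the smaller root: q = (3/20)/(6/13) = 13/40.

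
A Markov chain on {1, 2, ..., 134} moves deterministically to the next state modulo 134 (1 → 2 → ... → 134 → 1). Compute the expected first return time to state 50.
E[T_50 | X_0 = 50] = 134

The chain cycles deterministically, so starting at state 50 it returns in exactly 134 steps. Equivalently, the stationary distribution is uniform π_j = 1/134 for every state j, so by Kac's formula E[T_50] = 1/π_50 = 134.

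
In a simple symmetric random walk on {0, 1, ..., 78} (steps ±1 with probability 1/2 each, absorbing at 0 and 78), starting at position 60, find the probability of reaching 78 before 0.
P(hit 78 before 0) = 60/78 = 10/13

Let u_k = P(hit 78 before 0 | start at k). Then u_0 = 0, u_78 = 1, and u_k = u_{k-1}/2 + u_{k+1}/2 for 1 ≤ k ≤ 77. This harmonic recurrence is solved by u_k = k/78, giving u_60 = 60/78 = 10/13.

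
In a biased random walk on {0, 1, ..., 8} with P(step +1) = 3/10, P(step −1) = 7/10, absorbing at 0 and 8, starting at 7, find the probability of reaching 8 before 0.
P(hit 8 before 0) = (1 − (7/3)^7) / (1 − (7/3)^8) = 616017/1439560

Let u_k denote P(reach 8 before 0 | start at k). Boundary: u_0 = 0, u_8 = 1. Recurrence: u_k = 3/10·u_{k+1} + 7/10·u_{k-1} for 1 ≤ k ≤ 7. Try u_k = A + B·r^k with r = q/p = (7/10)/(3/10) = 7/3. Substitution satisfies the recurrence; boundary conditions give:
  u_k = (1 − r^k) / (1 − r^N) = (1 − (7/3)^7) / (1 − (7/3)^8) = 616017/1439560.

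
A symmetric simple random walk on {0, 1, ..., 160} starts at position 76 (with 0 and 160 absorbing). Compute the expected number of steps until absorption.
E[τ | X_0 = 76] = 6384

Let v_k = E[τ | X_0 = k]. Boundary: v_0 = v_160 = 0. Recurrence: v_k = 1 + (v_{k-1} + v_{k+1})/2 for 1 ≤ k ≤ 159. The particular solution to v_k − (v_{k-1} + v_{k+1})/2 = 1 is v_k = −k^2. Adding homogeneous solution A + B k and matching boundaries gives v_k = k (160 − k). Substituting k = 76: v_76 = 76 · 84 = 6384.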